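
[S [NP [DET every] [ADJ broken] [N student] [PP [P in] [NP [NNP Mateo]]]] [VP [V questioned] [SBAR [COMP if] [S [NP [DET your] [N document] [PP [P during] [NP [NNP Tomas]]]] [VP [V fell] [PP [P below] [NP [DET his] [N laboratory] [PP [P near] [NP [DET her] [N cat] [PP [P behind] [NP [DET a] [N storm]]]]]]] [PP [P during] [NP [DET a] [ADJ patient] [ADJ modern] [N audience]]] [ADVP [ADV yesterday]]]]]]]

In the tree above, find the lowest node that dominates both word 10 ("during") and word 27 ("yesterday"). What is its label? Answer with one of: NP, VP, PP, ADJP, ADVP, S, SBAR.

S

The smallest bracket enclosing both words is [S your document during Tomas fell below his laboratory near her cat behind a storm during a patient modern audience yesterday], so the label is S.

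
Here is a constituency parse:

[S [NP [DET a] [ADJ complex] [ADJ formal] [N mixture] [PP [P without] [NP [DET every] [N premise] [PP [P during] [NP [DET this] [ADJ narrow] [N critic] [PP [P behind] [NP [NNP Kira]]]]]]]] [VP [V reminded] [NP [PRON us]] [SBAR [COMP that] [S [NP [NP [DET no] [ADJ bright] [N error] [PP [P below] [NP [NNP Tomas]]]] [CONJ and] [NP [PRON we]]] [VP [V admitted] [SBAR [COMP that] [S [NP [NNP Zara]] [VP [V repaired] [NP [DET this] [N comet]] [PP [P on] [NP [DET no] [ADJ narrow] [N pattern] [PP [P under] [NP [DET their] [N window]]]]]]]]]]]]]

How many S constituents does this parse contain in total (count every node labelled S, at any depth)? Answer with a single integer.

3

The S constituents are: [S a complex formal mixture without every premise during this narrow critic behind Kira reminded us that no bright error below Tomas and we admitted that Zara repaired this comet on no narrow pattern under their window]; [S no bright error below Tomas and we admitted that Zara repaired this comet on no narrow pattern under their window]; [S Zara repaired this comet on no narrow pattern under their window]. Total: 3.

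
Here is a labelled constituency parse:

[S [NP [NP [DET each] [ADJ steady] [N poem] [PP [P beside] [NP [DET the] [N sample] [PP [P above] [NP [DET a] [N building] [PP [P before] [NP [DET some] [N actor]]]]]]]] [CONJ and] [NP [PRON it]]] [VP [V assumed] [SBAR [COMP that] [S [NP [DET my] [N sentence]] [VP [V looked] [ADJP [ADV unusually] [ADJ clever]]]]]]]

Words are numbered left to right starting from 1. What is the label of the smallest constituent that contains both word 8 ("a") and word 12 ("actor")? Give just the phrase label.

NP

The smallest bracket enclosing both words is [NP a building before some actor], so the label is NP.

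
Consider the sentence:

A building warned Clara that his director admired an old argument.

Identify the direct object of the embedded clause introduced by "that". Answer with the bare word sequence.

an old argument

"admired" heads the VP of the embedded clause introduced by "that", and "an old argument" is its direct object.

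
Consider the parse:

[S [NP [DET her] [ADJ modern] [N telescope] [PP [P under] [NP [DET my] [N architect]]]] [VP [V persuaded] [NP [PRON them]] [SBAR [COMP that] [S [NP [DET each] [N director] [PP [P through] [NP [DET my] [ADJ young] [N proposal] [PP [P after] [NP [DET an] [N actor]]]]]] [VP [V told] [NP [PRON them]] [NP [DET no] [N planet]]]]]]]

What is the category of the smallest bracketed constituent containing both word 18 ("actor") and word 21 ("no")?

Word 18 lies under S → VP → SBAR → S → NP → PP → NP → PP → NP → N; word 21 lies under S → VP → SBAR → S → VP → NP → DET. The lowest shared node is the S.

S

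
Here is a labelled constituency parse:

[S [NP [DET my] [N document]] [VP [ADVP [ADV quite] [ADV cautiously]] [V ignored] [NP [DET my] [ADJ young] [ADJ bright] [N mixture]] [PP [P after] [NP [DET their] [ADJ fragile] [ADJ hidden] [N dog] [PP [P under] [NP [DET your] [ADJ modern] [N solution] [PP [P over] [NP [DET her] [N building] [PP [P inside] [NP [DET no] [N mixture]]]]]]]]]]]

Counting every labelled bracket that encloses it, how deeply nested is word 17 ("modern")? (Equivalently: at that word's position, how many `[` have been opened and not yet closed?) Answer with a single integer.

7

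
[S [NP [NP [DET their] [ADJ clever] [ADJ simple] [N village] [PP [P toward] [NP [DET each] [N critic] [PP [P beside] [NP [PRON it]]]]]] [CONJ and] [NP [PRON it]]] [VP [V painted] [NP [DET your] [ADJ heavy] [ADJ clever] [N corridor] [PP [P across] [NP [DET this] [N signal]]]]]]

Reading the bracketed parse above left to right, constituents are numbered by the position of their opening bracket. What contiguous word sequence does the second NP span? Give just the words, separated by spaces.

Opening `[NP` markers occur at word positions 1, 1, 6, 9, 11, 13, 18; the second of these opens the constituent [NP their clever simple village toward each critic beside it].

their clever simple village toward each critic beside it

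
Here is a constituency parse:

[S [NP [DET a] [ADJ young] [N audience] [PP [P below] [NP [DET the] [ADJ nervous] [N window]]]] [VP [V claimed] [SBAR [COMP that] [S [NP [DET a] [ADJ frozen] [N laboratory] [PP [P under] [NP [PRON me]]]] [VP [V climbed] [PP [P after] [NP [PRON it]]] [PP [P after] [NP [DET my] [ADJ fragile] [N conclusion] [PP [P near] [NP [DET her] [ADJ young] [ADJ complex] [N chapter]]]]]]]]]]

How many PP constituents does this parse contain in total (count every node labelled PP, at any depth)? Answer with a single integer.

5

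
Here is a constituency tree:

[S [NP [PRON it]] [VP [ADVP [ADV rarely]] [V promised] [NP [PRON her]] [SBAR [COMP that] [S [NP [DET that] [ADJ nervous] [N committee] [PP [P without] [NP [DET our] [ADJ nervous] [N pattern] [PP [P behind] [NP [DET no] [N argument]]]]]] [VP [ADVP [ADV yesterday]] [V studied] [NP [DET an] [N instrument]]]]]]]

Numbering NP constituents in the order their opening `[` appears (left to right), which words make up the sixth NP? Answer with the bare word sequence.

an instrument

The NP opening brackets appear, in order, over: "it"; "her"; "that nervous committee without our nervous pattern behind no argument"; "our nervous pattern behind no argument"; "no argument"; "an instrument". The sixth one spans "an instrument".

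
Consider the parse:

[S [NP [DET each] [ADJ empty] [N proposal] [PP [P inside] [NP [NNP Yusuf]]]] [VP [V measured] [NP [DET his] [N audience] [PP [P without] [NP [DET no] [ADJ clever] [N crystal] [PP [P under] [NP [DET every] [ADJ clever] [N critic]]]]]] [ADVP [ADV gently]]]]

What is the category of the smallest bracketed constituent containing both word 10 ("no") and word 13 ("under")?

Both words fall inside [NP no clever crystal under every clever critic] (words 10–16), and no smaller constituent contains them both. Label: NP.

NP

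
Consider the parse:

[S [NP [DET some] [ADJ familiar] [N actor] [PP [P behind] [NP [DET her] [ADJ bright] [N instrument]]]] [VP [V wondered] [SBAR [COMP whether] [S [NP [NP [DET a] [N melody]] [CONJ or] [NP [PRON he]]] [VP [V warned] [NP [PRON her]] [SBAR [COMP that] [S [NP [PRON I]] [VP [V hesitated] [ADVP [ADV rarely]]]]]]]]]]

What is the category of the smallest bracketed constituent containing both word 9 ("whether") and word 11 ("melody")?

The smallest bracket enclosing both words is [SBAR whether a melody or he warned her that I hesitated rarely], so the label is SBAR.

SBAR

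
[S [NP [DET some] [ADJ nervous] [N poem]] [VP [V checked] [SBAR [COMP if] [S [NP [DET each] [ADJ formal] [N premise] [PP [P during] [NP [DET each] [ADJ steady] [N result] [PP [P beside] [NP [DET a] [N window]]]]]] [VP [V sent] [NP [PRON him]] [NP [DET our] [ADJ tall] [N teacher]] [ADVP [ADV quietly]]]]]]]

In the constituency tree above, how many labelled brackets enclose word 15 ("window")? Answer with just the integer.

10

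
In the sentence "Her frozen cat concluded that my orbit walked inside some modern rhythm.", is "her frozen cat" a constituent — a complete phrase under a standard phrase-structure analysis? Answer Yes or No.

Yes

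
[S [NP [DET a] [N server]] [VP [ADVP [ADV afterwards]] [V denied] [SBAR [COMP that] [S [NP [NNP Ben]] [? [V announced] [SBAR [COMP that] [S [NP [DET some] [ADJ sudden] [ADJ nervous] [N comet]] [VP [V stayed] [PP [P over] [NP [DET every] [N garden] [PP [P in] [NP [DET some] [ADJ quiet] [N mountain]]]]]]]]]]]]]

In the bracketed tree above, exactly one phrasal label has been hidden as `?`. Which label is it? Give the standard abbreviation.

VP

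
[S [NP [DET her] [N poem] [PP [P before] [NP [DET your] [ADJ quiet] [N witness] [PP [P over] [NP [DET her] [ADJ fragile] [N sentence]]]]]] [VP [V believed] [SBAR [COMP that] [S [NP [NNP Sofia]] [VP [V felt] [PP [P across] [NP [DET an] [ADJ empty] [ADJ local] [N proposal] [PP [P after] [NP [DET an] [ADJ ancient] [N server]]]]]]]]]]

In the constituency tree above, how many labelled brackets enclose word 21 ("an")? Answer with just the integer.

10

The word sits inside DET, which is inside NP, inside PP, inside NP, inside PP, inside VP, inside S, inside SBAR, inside VP, inside S — 10 brackets in all.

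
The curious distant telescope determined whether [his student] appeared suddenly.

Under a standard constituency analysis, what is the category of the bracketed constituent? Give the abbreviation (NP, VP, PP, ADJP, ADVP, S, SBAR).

"student" is the head of the bracketed span, so the span is a noun phrase: NP.

NP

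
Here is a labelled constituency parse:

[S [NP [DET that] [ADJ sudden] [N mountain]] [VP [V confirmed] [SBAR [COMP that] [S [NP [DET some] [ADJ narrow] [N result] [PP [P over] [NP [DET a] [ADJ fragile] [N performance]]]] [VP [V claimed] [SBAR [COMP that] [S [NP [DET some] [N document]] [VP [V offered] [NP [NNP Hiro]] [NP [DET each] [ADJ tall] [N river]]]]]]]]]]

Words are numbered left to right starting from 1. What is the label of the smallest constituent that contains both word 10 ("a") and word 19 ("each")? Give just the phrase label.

The smallest bracket enclosing both words is [S some narrow result over a fragile performance claimed that some document offered Hiro each tall river], so the label is S.

S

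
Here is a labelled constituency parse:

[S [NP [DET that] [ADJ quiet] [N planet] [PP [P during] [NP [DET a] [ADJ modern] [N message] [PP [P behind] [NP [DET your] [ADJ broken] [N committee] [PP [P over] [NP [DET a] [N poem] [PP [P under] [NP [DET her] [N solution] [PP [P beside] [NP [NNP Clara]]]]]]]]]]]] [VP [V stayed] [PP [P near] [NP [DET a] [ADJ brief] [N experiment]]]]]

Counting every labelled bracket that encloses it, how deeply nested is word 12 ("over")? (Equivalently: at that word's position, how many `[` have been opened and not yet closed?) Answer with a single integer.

8

The word sits inside P, which is inside PP, inside NP, inside PP, inside NP, inside PP, inside NP, inside S — 8 brackets in all.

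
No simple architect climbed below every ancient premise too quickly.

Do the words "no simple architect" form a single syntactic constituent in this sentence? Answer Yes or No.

Yes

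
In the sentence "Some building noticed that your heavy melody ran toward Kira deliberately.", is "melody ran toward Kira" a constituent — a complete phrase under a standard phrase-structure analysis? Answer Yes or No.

No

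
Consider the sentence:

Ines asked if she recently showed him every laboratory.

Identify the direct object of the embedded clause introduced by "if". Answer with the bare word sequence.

every laboratory

"showed" heads the VP of the embedded clause introduced by "if", and "every laboratory" is its direct object.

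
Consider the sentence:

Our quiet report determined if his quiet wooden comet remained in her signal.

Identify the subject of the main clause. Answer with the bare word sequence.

our quiet report

The subject of the main clause is the NP immediately before the verb "determined": "our quiet report".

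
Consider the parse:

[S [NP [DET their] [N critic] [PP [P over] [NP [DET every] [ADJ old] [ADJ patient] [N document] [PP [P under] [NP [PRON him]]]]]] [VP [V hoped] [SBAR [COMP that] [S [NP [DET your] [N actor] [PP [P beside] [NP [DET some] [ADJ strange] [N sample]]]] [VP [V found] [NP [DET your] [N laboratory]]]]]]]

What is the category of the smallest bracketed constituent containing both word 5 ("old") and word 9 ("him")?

The smallest bracket enclosing both words is [NP every old patient document under him], so the label is NP.

NP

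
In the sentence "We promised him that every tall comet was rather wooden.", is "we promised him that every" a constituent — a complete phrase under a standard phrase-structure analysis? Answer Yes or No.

The smallest constituent containing the whole sequence is the clause [S we promised him that every tall comet was rather wooden], but the sequence is only part of it — it straddles the boundary between noun phrase "we" and verb phrase "promised him that every tall comet was rather wooden".

No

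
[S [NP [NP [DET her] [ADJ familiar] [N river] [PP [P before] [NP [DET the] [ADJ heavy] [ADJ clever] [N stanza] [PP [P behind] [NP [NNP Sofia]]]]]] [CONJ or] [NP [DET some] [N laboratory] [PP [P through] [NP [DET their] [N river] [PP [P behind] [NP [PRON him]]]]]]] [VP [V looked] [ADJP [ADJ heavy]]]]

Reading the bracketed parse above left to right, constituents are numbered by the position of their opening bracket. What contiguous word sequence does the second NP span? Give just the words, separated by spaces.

The NP opening brackets appear, in order, over: "her familiar river before the heavy clever stanza behind Sofia or some laboratory through their river behind him"; "her familiar river before the heavy clever stanza behind Sofia"; "the heavy clever stanza behind Sofia"; "Sofia"; "some laboratory through their river behind him"; "their river behind him"; "him". The second one spans "her familiar river before the heavy clever stanza behind Sofia".

her familiar river before the heavy clever stanza behind Sofia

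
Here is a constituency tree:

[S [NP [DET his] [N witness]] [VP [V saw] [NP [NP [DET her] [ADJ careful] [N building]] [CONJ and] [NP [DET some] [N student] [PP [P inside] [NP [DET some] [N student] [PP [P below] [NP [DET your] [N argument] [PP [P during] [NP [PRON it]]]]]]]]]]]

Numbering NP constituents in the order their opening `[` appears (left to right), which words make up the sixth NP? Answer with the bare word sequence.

your argument during it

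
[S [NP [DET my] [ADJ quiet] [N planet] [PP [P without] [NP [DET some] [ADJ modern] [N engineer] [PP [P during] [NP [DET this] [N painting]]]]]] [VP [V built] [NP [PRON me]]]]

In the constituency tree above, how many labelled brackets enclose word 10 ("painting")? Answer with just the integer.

7

Counting open brackets not yet closed at "painting": [S [NP [PP [NP [PP [NP [N = 7.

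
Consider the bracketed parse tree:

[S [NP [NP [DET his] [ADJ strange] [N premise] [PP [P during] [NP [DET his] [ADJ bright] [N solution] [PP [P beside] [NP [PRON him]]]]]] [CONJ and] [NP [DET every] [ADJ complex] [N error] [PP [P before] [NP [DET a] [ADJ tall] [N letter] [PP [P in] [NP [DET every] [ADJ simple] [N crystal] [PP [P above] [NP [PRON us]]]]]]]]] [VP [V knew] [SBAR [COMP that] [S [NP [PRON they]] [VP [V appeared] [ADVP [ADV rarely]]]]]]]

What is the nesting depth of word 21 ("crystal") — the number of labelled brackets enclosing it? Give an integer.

Path from the root down to the word: S → NP → NP → PP → NP → PP → NP → N. That is 8 enclosing brackets.

8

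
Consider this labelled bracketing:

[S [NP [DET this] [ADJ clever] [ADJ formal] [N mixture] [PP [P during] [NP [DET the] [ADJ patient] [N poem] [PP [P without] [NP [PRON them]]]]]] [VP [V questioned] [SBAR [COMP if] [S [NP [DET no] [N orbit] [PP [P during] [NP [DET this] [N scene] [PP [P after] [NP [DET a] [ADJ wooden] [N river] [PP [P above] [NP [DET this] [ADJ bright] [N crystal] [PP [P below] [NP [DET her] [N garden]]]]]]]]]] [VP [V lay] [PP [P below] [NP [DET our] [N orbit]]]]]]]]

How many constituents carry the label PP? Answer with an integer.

The PP constituents are: [PP during the patient poem without them]; [PP without them]; [PP during this scene after a wooden river above this bright crystal below her garden]; [PP after a wooden river above this bright crystal below her garden]; [PP above this bright crystal below her garden]; [PP below her garden] …. Total: 7.

7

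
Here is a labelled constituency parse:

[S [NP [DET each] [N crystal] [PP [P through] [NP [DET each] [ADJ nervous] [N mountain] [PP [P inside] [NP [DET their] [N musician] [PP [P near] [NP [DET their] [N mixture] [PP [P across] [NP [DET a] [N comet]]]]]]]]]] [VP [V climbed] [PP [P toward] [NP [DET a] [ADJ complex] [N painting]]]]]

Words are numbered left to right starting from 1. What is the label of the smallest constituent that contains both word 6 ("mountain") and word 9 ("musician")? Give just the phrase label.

NP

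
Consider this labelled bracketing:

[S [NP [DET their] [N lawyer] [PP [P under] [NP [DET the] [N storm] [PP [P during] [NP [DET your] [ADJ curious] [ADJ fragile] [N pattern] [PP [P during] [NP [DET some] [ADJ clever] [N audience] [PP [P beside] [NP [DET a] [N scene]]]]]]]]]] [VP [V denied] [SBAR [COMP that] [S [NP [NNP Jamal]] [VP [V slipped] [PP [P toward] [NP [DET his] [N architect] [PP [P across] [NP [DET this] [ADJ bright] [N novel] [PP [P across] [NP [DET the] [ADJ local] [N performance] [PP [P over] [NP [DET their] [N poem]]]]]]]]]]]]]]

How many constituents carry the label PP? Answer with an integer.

Listing each PP by its span: [PP under the storm during your curious fragile pattern during some clever audience beside a scene]; [PP during your curious fragile pattern during some clever audience beside a scene]; [PP during some clever audience beside a scene]; [PP beside a scene]; [PP toward his architect across this bright novel across the local performance over their poem]; [PP across this bright novel across the local performance over their poem] … — that makes 8.

8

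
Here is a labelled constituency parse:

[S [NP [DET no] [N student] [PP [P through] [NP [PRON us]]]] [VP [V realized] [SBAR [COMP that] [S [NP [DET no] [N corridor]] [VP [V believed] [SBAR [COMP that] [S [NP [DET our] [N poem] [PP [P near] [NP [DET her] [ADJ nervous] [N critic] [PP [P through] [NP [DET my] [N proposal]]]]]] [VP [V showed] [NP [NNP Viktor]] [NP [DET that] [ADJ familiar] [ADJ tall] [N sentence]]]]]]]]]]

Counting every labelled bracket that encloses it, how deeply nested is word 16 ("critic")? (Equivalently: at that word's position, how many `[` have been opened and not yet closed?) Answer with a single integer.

11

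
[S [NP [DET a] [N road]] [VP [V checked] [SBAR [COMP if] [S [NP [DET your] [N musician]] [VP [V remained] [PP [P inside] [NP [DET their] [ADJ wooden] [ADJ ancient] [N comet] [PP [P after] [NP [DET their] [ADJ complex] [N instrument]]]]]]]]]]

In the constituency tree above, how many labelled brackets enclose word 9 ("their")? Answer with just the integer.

8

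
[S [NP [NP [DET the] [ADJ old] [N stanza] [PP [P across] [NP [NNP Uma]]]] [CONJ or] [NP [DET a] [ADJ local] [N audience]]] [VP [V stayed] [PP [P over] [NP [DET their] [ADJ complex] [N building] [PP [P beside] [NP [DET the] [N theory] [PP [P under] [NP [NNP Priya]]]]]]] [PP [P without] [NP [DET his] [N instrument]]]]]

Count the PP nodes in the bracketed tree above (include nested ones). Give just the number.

5

Scanning left to right, an opening `[PP` appears at word positions 4, 11, 15, 18, 20 — 5 in total.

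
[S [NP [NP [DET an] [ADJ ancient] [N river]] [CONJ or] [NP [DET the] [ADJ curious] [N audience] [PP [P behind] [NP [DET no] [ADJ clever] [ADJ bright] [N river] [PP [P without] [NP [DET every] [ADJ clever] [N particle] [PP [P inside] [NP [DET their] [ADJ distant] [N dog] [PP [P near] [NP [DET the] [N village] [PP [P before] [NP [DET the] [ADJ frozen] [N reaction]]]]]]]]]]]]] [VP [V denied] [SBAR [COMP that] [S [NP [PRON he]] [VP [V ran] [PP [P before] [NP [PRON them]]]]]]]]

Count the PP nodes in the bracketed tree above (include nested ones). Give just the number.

6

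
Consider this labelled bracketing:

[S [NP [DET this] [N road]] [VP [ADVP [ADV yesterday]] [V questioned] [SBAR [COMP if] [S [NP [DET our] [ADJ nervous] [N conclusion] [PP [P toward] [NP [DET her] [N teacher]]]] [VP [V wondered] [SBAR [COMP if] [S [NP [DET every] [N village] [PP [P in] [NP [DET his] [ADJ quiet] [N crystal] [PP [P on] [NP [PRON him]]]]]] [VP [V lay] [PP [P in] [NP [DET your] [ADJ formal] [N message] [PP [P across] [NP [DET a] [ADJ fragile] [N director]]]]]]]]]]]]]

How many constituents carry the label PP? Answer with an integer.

5

The PP constituents are: [PP toward her teacher]; [PP in his quiet crystal on him]; [PP on him]; [PP in your formal message across a fragile director]; [PP across a fragile director]. Total: 5.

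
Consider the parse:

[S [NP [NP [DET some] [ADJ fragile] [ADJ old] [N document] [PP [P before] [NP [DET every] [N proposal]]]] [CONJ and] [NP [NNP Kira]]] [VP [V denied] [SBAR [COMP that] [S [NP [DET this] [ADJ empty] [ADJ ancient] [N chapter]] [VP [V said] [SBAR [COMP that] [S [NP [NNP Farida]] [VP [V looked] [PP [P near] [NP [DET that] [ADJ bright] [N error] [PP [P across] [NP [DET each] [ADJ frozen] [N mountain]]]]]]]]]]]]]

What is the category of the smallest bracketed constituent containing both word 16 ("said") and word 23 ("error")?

VP

Both words fall inside [VP said that Farida looked near that bright error across each frozen mountain] (words 16–27), and no smaller constituent contains them both. Label: VP.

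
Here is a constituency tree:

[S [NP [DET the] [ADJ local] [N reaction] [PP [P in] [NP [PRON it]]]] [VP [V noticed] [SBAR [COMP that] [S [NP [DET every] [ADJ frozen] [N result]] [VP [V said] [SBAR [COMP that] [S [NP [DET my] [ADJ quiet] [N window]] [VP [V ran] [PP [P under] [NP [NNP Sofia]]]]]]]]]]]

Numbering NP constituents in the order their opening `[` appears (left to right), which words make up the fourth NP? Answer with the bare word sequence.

my quiet window

The NP opening brackets appear, in order, over: "the local reaction in it"; "it"; "every frozen result"; "my quiet window"; "Sofia". The fourth one spans "my quiet window".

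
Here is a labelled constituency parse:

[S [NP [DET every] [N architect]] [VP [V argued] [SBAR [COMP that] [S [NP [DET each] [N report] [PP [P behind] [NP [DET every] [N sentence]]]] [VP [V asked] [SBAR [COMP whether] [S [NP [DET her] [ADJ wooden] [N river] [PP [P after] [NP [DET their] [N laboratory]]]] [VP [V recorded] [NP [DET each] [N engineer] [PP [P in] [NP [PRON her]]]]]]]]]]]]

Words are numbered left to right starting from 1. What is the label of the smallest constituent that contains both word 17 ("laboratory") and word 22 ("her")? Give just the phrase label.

The smallest bracket enclosing both words is [S her wooden river after their laboratory recorded each engineer in her], so the label is S.

S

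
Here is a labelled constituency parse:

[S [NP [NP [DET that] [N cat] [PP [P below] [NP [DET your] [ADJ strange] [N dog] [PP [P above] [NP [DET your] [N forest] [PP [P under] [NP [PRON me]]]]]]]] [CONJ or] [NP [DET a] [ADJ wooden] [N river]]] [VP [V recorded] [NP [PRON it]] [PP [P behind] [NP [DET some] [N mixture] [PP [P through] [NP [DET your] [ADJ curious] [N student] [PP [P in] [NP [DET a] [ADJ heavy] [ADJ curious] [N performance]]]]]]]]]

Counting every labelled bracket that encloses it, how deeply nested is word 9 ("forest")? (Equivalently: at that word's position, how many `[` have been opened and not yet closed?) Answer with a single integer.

8

The word sits inside N, which is inside NP, inside PP, inside NP, inside PP, inside NP, inside NP, inside S — 8 brackets in all.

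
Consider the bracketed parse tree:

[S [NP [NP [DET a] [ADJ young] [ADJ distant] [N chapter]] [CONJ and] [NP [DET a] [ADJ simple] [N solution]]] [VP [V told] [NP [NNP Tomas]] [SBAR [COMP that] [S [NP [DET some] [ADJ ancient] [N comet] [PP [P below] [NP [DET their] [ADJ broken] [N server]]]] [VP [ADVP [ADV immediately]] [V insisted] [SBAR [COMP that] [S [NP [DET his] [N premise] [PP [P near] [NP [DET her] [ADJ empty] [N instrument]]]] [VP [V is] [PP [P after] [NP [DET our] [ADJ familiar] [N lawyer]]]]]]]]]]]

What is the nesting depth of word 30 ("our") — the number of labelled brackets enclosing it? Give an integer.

Path from the root down to the word: S → VP → SBAR → S → VP → SBAR → S → VP → PP → NP → DET. That is 11 enclosing brackets.

11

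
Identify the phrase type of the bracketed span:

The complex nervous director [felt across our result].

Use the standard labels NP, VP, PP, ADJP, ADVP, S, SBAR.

VP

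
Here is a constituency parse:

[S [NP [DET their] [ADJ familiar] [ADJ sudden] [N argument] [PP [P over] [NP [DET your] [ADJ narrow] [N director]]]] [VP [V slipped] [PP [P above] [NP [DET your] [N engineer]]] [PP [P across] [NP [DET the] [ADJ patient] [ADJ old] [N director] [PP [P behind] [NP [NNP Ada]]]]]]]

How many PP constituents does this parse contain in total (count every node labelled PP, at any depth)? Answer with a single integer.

The PP constituents are: [PP over your narrow director]; [PP above your engineer]; [PP across the patient old director behind Ada]; [PP behind Ada]. Total: 4.

4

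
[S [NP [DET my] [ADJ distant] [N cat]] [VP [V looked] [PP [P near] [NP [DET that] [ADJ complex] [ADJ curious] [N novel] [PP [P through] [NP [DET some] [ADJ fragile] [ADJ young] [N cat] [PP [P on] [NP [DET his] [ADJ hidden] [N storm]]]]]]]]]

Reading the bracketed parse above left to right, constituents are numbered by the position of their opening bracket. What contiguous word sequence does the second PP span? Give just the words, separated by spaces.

through some fragile young cat on his hidden storm

In left-to-right order the PP constituents are "near that complex curious novel through some fragile young cat on his hidden storm"; "through some fragile young cat on his hidden storm"; "on his hidden storm". Number 2 is "through some fragile young cat on his hidden storm".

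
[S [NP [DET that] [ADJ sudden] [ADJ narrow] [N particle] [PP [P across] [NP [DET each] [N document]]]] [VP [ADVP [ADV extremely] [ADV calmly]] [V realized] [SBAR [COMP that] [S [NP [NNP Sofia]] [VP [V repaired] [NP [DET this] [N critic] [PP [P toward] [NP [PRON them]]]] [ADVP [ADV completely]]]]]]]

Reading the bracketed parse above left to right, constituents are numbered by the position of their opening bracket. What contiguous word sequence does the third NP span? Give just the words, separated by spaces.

Sofia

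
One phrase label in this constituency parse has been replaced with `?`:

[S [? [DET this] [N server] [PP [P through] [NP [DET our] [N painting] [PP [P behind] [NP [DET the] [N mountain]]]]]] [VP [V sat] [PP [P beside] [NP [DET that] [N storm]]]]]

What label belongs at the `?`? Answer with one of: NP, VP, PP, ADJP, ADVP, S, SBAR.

NP

The `?` node immediately contains: DET 'this', N 'server', PP. That is the internal structure of a noun phrase, so the label is NP.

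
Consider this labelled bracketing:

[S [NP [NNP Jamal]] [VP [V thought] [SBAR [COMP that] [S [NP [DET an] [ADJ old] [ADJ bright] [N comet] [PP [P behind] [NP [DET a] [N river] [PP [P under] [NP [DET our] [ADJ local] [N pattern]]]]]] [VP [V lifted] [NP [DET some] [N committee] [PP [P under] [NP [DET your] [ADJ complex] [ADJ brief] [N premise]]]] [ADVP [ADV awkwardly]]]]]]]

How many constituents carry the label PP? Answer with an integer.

3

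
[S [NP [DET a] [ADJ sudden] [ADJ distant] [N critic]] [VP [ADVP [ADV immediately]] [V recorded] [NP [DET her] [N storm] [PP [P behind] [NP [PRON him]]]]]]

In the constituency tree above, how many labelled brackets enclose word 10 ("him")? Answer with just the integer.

Path from the root down to the word: S → VP → NP → PP → NP → PRON. That is 6 enclosing brackets.

6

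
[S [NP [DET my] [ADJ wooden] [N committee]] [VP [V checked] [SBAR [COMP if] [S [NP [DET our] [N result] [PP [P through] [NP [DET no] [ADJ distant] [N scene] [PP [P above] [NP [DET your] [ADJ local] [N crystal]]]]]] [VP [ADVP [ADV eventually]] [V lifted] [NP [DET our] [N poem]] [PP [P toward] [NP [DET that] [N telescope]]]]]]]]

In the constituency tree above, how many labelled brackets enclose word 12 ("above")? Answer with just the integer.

The word sits inside P, which is inside PP, inside NP, inside PP, inside NP, inside S, inside SBAR, inside VP, inside S — 9 brackets in all.

9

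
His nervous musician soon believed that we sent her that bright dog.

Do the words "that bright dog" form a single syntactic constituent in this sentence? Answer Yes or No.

Yes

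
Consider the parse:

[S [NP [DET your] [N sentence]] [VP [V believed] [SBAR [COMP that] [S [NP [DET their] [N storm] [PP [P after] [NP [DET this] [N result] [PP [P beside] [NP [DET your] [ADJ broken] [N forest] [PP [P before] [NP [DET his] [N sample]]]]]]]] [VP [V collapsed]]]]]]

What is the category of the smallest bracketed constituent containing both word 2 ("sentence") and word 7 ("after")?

S

Both words fall inside [S your sentence believed that their storm after this result beside your broken forest before his sample collapsed] (words 1–17), and no smaller constituent contains them both. Label: S.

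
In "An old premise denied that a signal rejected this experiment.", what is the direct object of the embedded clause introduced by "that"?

this experiment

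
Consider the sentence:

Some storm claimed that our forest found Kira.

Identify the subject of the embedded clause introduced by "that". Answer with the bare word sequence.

our forest

The subject of the embedded clause introduced by "that" is the NP immediately before the verb "found": "our forest".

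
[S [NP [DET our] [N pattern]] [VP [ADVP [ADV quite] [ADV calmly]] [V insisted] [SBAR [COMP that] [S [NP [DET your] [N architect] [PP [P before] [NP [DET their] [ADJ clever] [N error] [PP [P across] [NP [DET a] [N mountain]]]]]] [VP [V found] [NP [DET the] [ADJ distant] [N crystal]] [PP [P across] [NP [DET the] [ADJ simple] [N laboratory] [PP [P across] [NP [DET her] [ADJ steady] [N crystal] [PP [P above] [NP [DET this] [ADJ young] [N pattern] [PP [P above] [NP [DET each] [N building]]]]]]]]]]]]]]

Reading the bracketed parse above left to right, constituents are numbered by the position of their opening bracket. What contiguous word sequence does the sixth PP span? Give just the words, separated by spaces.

above each building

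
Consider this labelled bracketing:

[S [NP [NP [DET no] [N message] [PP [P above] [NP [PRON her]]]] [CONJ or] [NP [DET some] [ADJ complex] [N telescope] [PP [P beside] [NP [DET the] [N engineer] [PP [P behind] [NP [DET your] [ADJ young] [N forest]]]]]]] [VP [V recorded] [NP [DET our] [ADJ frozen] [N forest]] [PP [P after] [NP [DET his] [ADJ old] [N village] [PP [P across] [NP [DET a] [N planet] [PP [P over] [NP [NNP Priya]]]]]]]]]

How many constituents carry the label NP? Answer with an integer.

10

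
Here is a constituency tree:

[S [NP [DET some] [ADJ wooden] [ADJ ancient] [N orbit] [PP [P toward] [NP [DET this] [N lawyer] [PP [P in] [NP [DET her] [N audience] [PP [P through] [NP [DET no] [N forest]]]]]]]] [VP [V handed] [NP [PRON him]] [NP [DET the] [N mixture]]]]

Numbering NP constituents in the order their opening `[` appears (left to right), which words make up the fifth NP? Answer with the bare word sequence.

In left-to-right order the NP constituents are "some wooden ancient orbit toward this lawyer in her audience through no forest"; "this lawyer in her audience through no forest"; "her audience through no forest"; "no forest"; "him"; "the mixture". Number 5 is "him".

him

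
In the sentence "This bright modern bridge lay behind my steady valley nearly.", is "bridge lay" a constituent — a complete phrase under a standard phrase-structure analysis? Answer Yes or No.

"bridge" belongs to the noun phrase "this bright modern bridge" while "lay" belongs to the verb phrase "lay behind my steady valley nearly"; a span that runs across that boundary is not a single phrase.

No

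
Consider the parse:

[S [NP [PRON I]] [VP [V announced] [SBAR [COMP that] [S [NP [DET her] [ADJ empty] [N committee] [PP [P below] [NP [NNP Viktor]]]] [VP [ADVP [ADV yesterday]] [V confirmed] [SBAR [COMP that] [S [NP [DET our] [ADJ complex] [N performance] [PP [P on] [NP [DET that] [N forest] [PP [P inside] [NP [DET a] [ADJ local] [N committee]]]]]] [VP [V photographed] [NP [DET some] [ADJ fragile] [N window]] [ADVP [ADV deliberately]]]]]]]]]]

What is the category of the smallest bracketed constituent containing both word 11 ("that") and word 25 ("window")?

SBAR

Both words fall inside [SBAR that our complex performance on that forest inside a local committee photographed some fragile window deliberately] (words 11–26), and no smaller constituent contains them both. Label: SBAR.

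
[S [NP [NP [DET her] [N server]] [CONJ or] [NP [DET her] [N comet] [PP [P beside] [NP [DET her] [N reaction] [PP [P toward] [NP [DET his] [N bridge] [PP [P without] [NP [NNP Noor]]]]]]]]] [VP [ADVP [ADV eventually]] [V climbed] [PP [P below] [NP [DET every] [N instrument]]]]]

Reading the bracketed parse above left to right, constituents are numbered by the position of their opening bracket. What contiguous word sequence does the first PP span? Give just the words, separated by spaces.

beside her reaction toward his bridge without Noor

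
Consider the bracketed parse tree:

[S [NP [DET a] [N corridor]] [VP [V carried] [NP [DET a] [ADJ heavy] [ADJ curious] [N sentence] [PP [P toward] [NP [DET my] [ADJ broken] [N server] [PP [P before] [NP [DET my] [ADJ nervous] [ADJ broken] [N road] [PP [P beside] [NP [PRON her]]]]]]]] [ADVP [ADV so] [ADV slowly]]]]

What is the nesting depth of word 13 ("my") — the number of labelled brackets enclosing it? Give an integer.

8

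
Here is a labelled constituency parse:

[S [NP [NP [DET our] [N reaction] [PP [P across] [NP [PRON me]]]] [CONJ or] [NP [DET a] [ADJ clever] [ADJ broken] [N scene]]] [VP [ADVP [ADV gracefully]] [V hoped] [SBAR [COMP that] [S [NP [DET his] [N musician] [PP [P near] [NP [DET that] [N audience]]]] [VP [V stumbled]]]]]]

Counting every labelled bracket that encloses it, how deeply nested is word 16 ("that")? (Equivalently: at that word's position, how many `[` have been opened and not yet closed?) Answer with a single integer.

The word sits inside DET, which is inside NP, inside PP, inside NP, inside S, inside SBAR, inside VP, inside S — 8 brackets in all.

8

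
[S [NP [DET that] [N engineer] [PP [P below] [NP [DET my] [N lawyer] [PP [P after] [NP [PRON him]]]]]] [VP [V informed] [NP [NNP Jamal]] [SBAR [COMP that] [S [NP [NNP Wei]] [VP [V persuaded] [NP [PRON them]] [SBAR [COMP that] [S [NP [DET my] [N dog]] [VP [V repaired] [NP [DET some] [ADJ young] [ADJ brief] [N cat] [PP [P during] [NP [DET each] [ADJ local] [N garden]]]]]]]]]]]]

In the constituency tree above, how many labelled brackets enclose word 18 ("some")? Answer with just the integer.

10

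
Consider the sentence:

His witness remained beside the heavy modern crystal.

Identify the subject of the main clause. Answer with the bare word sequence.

"his witness" is the NP that combines with the VP headed by "remained" to form the main clause — the subject.

his witness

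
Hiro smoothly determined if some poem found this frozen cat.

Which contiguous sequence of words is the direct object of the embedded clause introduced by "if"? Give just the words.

Within the embedded clause introduced by "if", the direct object of "found" is "this frozen cat".

this frozen cat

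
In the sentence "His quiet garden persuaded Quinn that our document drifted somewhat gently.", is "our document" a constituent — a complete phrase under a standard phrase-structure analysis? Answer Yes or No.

Yes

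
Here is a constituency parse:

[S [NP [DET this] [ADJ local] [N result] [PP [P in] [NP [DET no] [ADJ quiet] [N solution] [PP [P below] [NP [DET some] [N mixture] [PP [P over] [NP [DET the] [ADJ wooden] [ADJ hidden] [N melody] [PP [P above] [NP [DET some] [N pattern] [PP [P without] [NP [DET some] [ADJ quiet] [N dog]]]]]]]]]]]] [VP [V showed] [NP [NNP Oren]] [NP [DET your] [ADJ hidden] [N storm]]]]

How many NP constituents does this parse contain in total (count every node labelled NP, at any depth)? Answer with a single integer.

Listing each NP by its span: [NP this local result in no quiet solution below some mixture over the wooden hidden melody above some pattern without some quiet dog]; [NP no quiet solution below some mixture over the wooden hidden melody above some pattern without some quiet dog]; [NP some mixture over the wooden hidden melody above some pattern without some quiet dog]; [NP the wooden hidden melody above some pattern without some quiet dog]; [NP some pattern without some quiet dog]; [NP some quiet dog] … — that makes 8.

8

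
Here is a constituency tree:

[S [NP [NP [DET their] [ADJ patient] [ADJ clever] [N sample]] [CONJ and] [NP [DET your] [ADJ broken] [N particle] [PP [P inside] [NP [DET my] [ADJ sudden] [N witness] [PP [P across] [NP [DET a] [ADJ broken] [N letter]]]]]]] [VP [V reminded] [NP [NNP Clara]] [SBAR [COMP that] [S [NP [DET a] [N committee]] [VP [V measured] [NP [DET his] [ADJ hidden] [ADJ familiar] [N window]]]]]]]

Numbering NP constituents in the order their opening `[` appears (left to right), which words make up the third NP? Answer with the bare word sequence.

The NP opening brackets appear, in order, over: "their patient clever sample and your broken particle inside my sudden witness across a broken letter"; "their patient clever sample"; "your broken particle inside my sudden witness across a broken letter"; "my sudden witness across a broken letter"; "a broken letter"; "Clara"; "a committee"; "his hidden familiar window". The third one spans "your broken particle inside my sudden witness across a broken letter".

your broken particle inside my sudden witness across a broken letter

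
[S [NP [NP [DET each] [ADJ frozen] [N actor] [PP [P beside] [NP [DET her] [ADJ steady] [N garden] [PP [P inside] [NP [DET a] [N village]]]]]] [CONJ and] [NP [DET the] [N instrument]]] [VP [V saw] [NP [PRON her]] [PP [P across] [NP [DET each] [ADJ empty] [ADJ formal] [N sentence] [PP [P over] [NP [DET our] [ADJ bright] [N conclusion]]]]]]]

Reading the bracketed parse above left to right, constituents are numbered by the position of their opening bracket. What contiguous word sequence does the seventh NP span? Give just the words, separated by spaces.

Opening `[NP` markers occur at word positions 1, 1, 5, 9, 12, 15, 17, 22; the seventh of these opens the constituent [NP each empty formal sentence over our bright conclusion].

each empty formal sentence over our bright conclusion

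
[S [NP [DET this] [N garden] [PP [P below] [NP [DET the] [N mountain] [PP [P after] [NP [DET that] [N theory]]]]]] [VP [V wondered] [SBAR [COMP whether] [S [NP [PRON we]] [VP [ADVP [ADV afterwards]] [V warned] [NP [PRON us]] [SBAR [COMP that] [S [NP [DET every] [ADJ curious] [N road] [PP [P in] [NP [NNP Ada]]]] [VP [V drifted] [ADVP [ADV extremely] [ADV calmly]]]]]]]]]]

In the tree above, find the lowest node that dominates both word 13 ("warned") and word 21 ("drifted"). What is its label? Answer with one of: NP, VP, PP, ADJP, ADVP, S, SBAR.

VP

Word 13 lies under S → VP → SBAR → S → VP → V; word 21 lies under S → VP → SBAR → S → VP → SBAR → S → VP → V. The lowest shared node is the VP.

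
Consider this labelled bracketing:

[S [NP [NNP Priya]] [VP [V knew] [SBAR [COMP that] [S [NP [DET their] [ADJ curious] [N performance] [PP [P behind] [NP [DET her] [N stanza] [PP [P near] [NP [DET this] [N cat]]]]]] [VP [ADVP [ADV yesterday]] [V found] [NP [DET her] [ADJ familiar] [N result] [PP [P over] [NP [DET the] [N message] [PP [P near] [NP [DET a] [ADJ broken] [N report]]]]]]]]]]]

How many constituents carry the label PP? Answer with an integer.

4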